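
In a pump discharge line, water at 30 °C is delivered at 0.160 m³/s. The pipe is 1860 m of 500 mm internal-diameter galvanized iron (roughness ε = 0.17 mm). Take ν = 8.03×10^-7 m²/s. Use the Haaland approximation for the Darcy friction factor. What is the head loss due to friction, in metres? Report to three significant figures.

h_f ≈ 2.07 m

V = 4Q/(πD²) = 4·0.160/(π·0.500²) = 0.8149 m/s
Re = VD/ν = 0.8149·0.500/8.03×10^-7 = 5.07×10^5 → turbulent
ε/D = 0.17/500 = 3.40×10^-4
Haaland: f = 0.01645
h_f = f(L/D)V²/(2g) = 0.01645·(1860/0.500)·0.8149²/(2·9.81) = 2.071 m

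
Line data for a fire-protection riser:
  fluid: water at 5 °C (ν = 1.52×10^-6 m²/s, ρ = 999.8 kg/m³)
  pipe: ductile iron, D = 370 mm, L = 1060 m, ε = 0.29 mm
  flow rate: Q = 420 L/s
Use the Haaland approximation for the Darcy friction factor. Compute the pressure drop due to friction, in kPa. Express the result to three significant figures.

Δp ≈ 413 kPa

V = 4Q/(πD²) = 4·0.420/(π·0.370²) = 3.906 m/s
Re = VD/ν = 3.906·0.370/1.52×10^-6 = 9.51×10^5 → turbulent
ε/D = 0.29/370 = 7.84×10^-4
Haaland: f = 0.01889
h_f = f(L/D)V²/(2g) = 0.01889·(1060/0.370)·3.906²/(2·9.81) = 42.09 m
Δp = ρg·h_f = 999.8·9.81·42.09 = 412.8 kPa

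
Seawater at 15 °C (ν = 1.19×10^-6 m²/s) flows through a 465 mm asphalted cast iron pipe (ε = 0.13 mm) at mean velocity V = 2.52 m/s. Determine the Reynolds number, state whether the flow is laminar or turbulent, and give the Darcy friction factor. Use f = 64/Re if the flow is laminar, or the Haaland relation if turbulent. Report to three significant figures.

Re ≈ 9.85×10^5; turbulent; f ≈ 0.0154

Re = VD/ν = 2.520·0.465/1.19×10^-6 = 9.85×10^5
Re > 4000 → turbulent; ε/D = 2.80×10^-4
Haaland: f = 0.01542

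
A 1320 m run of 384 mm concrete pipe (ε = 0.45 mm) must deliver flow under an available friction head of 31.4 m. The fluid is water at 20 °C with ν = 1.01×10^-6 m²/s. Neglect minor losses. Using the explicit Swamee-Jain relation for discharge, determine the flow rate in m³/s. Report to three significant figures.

Q ≈ 0.341 m³/s

Swamee-Jain (Type II): Q = -0.965·√(gD⁵h_f/L)·ln[ε/(3.7D) + √(3.17ν²L/(gD³h_f))]
√(gD⁵h_f/L) = √(9.81·0.384⁵·31.4/1320) = 0.04414
ε/(3.7D) = 3.17×10^-4; √(3.17ν²L/(gD³h_f)) = 1.56×10^-5
Q = -0.965·0.04414·ln(3.324×10^-4) = 0.3412 m³/s
Check: V = 2.95 m/s, Re = 1.12×10^6, f = 0.02074, h_f = 31.5 m ≈ 31.4 m ✓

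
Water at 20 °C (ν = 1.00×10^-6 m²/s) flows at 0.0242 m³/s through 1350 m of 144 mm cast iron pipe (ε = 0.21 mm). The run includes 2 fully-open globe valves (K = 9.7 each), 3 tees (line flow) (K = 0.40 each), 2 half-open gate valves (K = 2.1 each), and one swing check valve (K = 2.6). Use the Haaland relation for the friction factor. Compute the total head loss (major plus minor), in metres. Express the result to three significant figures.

H_L ≈ 26.8 m

V = 4Q/(πD²) = 1.486 m/s; V²/2g = 0.1125 m
Re = 2.14×10^5, ε/D = 0.00146 → f = 0.02252 (Haaland)
Major: h_f = f(L/D)·V²/2g = 0.02252·9375·0.1125 = 23.76 m
Minor: ΣK = 27.4; h_m = ΣK·V²/2g = 3.084 m
Total H_L = 23.76 + 3.084 = 26.85 m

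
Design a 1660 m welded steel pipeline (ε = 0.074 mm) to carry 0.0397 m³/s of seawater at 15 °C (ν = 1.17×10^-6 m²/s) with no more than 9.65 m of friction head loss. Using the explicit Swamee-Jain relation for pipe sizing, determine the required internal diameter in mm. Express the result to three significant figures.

Swamee-Jain (Type III): D = 0.66·[ε^1.25·(LQ²/(gh_f))^4.75 + ν·Q^9.4·(L/(gh_f))^5.2]^0.04
LQ²/(gh_f) = 0.02764; L/(gh_f) = 17.54
Term 1 = ε^1.25·(…)^4.75 = 2.71×10^-13; Term 2 = ν·Q^9.4·(…)^5.2 = 2.32×10^-13
D = 0.66·(2.71×10^-13 + 2.32×10^-13)^0.04 = 0.2126 m = 213 mm
Check: V = 1.12 m/s, Re = 2.03×10^5, f = 0.01805, h_f = 8.98 m ≈ 9.65 m ✓

D ≈ 213 mm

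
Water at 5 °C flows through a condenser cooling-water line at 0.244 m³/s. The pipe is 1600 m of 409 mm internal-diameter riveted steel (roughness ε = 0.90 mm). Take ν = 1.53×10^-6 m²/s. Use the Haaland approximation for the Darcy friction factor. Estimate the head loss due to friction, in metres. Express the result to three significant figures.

h_f ≈ 16.8 m

V = 4Q/(πD²) = 4·0.244/(π·0.409²) = 1.857 m/s
Re = VD/ν = 1.857·0.409/1.53×10^-6 = 4.96×10^5 → turbulent
ε/D = 0.90/409 = 0.00220
Haaland: f = 0.02438
h_f = f(L/D)V²/(2g) = 0.02438·(1600/0.409)·1.857²/(2·9.81) = 16.77 m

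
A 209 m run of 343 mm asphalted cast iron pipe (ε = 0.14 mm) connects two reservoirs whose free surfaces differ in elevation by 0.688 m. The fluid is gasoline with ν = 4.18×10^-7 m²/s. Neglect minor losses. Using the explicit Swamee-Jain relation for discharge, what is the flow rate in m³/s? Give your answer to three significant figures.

Swamee-Jain (Type II): Q = -0.965·√(gD⁵h_f/L)·ln[ε/(3.7D) + √(3.17ν²L/(gD³h_f))]
√(gD⁵h_f/L) = √(9.81·0.343⁵·0.688/209) = 0.01238
ε/(3.7D) = 1.10×10^-4; √(3.17ν²L/(gD³h_f)) = 2.06×10^-5
Q = -0.965·0.01238·ln(1.309×10^-4) = 0.1068 m³/s
Check: V = 1.16 m/s, Re = 9.49×10^5, f = 0.01668, h_f = 0.692 m ≈ 0.688 m ✓

Q ≈ 0.107 m³/s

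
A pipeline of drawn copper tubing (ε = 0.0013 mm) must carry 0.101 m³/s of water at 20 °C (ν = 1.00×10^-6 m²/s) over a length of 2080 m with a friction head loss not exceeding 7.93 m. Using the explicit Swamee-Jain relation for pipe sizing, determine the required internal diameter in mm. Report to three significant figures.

Swamee-Jain (Type III): D = 0.66·[ε^1.25·(LQ²/(gh_f))^4.75 + ν·Q^9.4·(L/(gh_f))^5.2]^0.04
LQ²/(gh_f) = 0.2727; L/(gh_f) = 26.74
Term 1 = ε^1.25·(…)^4.75 = 9.17×10^-11; Term 2 = ν·Q^9.4·(…)^5.2 = 1.15×10^-8
D = 0.66·(9.17×10^-11 + 1.15×10^-8)^0.04 = 0.3178 m = 318 mm
Check: V = 1.27 m/s, Re = 4.05×10^5, f = 0.01366, h_f = 7.39 m ≈ 7.93 m ✓

D ≈ 318 mm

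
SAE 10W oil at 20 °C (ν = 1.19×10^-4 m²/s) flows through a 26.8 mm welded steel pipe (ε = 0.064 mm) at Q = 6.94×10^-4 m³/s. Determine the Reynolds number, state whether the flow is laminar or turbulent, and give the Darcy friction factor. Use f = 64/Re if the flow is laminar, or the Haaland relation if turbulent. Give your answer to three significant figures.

Re ≈ 277; laminar; f = 64/Re ≈ 0.231

V = 4Q/(πD²) = 1.230 m/s
Re = VD/ν = 1.230·0.0268/1.19×10^-4 = 277
Re < 2300 → laminar → f = 64/Re = 0.2310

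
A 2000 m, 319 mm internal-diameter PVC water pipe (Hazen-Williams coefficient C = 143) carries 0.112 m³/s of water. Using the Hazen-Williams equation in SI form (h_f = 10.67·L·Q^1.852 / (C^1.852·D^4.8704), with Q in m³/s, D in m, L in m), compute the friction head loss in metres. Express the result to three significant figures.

h_f = 10.67·2000·0.112^1.852 / (143^1.852·0.319^4.8704) = 9.849 m

h_f ≈ 9.85 m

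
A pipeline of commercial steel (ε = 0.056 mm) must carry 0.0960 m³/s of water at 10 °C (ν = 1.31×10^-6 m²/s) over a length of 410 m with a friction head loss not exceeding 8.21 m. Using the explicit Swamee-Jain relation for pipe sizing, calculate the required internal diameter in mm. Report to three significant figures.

D ≈ 231 mm

Swamee-Jain (Type III): D = 0.66·[ε^1.25·(LQ²/(gh_f))^4.75 + ν·Q^9.4·(L/(gh_f))^5.2]^0.04
LQ²/(gh_f) = 0.04692; L/(gh_f) = 5.091
Term 1 = ε^1.25·(…)^4.75 = 2.37×10^-12; Term 2 = ν·Q^9.4·(…)^5.2 = 1.68×10^-12
D = 0.66·(2.37×10^-12 + 1.68×10^-12)^0.04 = 0.2311 m = 231 mm
Check: V = 2.29 m/s, Re = 4.04×10^5, f = 0.01618, h_f = 7.66 m ≈ 8.21 m ✓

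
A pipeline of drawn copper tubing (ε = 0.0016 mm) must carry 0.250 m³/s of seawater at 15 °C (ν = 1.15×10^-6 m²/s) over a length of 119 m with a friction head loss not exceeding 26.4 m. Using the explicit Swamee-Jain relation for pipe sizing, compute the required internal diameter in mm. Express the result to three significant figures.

D ≈ 193 mm

Swamee-Jain (Type III): D = 0.66·[ε^1.25·(LQ²/(gh_f))^4.75 + ν·Q^9.4·(L/(gh_f))^5.2]^0.04
LQ²/(gh_f) = 0.02872; L/(gh_f) = 0.4595
Term 1 = ε^1.25·(…)^4.75 = 2.70×10^-15; Term 2 = ν·Q^9.4·(…)^5.2 = 4.42×10^-14
D = 0.66·(2.70×10^-15 + 4.42×10^-14)^0.04 = 0.1934 m = 193 mm
Check: V = 8.51 m/s, Re = 1.43×10^6, f = 0.01119, h_f = 25.4 m ≈ 26.4 m ✓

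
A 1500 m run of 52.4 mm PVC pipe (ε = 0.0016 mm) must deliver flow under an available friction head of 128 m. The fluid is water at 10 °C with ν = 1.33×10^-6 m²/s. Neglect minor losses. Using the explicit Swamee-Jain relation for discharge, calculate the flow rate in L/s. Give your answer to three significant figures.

Swamee-Jain (Type II): Q = -0.965·√(gD⁵h_f/L)·ln[ε/(3.7D) + √(3.17ν²L/(gD³h_f))]
√(gD⁵h_f/L) = √(9.81·0.0524⁵·128/1500) = 5.751×10^-4
ε/(3.7D) = 8.25×10^-6; √(3.17ν²L/(gD³h_f)) = 2.16×10^-4
Q = -0.965·5.751×10^-4·ln(2.240×10^-4) = 0.004664 m³/s
Check: V = 2.16 m/s, Re = 8.52×10^4, f = 0.01865, h_f = 127 m ≈ 128 m ✓

Q ≈ 4.66 L/s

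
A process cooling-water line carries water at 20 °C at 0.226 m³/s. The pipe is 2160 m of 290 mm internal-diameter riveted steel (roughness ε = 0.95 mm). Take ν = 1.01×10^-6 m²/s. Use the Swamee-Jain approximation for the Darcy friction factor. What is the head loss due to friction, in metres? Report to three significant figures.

V = 4Q/(πD²) = 4·0.226/(π·0.290²) = 3.422 m/s
Re = VD/ν = 3.422·0.290/1.01×10^-6 = 9.82×10^5 → turbulent
ε/D = 0.95/290 = 0.00328
Swamee-Jain: f = 0.02702
h_f = f(L/D)V²/(2g) = 0.02702·(2160/0.290)·3.422²/(2·9.81) = 120.1 m

h_f ≈ 120 m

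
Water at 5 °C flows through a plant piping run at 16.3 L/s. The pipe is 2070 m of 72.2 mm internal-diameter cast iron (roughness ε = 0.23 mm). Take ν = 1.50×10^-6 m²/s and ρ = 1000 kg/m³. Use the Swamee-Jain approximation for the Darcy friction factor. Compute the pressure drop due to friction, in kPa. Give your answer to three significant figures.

Δp ≈ 6240 kPa

V = 4Q/(πD²) = 4·0.0163/(π·0.0722²) = 3.981 m/s
Re = VD/ν = 3.981·0.0722/1.50×10^-6 = 1.92×10^5 → turbulent
ε/D = 0.23/72.2 = 0.00319
Swamee-Jain: f = 0.02747
h_f = f(L/D)V²/(2g) = 0.02747·(2070/0.0722)·3.981²/(2·9.81) = 636.3 m
Δp = ρg·h_f = 1000·9.81·636.3 = 6242 kPa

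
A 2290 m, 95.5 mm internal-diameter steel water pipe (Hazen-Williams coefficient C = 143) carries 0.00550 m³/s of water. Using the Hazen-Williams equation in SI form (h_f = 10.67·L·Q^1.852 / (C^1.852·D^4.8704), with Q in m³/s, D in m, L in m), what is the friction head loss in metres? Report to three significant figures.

h_f = 10.67·2290·0.00550^1.852 / (143^1.852·0.0955^4.8704) = 15.11 m

h_f ≈ 15.1 m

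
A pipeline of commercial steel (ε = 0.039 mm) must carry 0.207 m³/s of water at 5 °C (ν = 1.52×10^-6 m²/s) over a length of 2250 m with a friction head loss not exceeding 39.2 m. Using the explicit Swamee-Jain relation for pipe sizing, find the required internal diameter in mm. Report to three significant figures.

D ≈ 316 mm

Swamee-Jain (Type III): D = 0.66·[ε^1.25·(LQ²/(gh_f))^4.75 + ν·Q^9.4·(L/(gh_f))^5.2]^0.04
LQ²/(gh_f) = 0.2507; L/(gh_f) = 5.851
Term 1 = ε^1.25·(…)^4.75 = 4.31×10^-9; Term 2 = ν·Q^9.4·(…)^5.2 = 5.52×10^-9
D = 0.66·(4.31×10^-9 + 5.52×10^-9)^0.04 = 0.3157 m = 316 mm
Check: V = 2.64 m/s, Re = 5.49×10^5, f = 0.01459, h_f = 37.1 m ≈ 39.2 m ✓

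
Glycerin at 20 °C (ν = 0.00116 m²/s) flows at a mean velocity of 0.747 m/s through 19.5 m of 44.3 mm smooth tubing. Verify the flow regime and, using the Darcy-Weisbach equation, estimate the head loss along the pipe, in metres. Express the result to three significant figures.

Re = VD/ν = 0.747·0.04430/0.00116 = 28.5 → laminar (Re < 2300)
f = 64/Re = 2.243
h_f = f(L/D)V²/(2g) = 2.243·(19.5/0.04430)·0.747²/(2·9.81) = 28.09 m

h_f ≈ 28.1 m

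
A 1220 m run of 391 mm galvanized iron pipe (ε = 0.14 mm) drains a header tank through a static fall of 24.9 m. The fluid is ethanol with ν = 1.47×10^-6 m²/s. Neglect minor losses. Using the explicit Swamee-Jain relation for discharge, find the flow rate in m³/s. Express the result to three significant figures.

Swamee-Jain (Type II): Q = -0.965·√(gD⁵h_f/L)·ln[ε/(3.7D) + √(3.17ν²L/(gD³h_f))]
√(gD⁵h_f/L) = √(9.81·0.391⁵·24.9/1220) = 0.04278
ε/(3.7D) = 9.68×10^-5; √(3.17ν²L/(gD³h_f)) = 2.39×10^-5
Q = -0.965·0.04278·ln(1.207×10^-4) = 0.3724 m³/s
Check: V = 3.10 m/s, Re = 8.25×10^5, f = 0.01638, h_f = 25.1 m ≈ 24.9 m ✓

Q ≈ 0.372 m³/s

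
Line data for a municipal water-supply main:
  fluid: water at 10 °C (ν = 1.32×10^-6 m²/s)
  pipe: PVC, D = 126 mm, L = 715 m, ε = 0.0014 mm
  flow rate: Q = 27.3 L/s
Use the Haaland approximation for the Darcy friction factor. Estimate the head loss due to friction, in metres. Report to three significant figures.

V = 4Q/(πD²) = 4·0.0273/(π·0.126²) = 2.189 m/s
Re = VD/ν = 2.189·0.126/1.32×10^-6 = 2.09×10^5 → turbulent
ε/D = 0.0014/126 = 1.11×10^-5
Haaland: f = 0.01544
h_f = f(L/D)V²/(2g) = 0.01544·(715/0.126)·2.189²/(2·9.81) = 21.40 m

h_f ≈ 21.4 m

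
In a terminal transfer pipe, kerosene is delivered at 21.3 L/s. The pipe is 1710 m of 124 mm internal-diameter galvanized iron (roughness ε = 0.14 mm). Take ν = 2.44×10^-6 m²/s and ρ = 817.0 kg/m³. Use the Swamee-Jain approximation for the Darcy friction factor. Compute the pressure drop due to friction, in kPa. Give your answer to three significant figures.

V = 4Q/(πD²) = 4·0.0213/(π·0.124²) = 1.764 m/s
Re = VD/ν = 1.764·0.124/2.44×10^-6 = 8.96×10^4 → turbulent
ε/D = 0.14/124 = 0.00113
Swamee-Jain: f = 0.02301
h_f = f(L/D)V²/(2g) = 0.02301·(1710/0.124)·1.764²/(2·9.81) = 50.31 m
Δp = ρg·h_f = 817.0·9.81·50.31 = 403.2 kPa

Δp ≈ 403 kPa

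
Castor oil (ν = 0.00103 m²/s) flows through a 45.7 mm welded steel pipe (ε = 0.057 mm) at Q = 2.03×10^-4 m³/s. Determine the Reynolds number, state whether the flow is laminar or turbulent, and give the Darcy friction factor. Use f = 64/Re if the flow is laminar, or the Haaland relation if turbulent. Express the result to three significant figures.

V = 4Q/(πD²) = 0.1238 m/s
Re = VD/ν = 0.1238·0.0457/0.00103 = 5.49
Re < 2300 → laminar → f = 64/Re = 11.66

Re ≈ 5.49; laminar; f = 64/Re ≈ 11.7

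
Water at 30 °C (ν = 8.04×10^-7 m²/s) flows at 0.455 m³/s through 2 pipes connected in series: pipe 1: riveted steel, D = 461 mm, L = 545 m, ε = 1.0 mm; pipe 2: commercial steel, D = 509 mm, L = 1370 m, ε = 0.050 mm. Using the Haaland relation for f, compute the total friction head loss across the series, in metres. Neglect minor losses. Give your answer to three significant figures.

H ≈ 19.7 m

Pipe 1: V = 2.726 m/s, Re = 1.56×10^6, ε/D = 0.00217, f = 0.02408, h_1 = f(L/D)V²/2g = 10.78 m
Pipe 2: V = 2.236 m/s, Re = 1.42×10^6, ε/D = 9.82×10^-5, f = 0.01296, h_2 = f(L/D)V²/2g = 8.892 m
Series → Q common, losses add: H = Σh = 19.67 m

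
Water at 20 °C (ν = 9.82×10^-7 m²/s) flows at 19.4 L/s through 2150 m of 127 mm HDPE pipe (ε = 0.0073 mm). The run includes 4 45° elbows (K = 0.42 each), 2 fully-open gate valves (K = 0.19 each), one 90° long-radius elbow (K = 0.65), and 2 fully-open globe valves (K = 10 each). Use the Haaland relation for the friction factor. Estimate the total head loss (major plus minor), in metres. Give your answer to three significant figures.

V = 4Q/(πD²) = 1.531 m/s; V²/2g = 0.1195 m
Re = 1.98×10^5, ε/D = 5.75×10^-5 → f = 0.01591 (Haaland)
Major: h_f = f(L/D)·V²/2g = 0.01591·16929·0.1195 = 32.20 m
Minor: ΣK = 22.7; h_m = ΣK·V²/2g = 2.715 m
Total H_L = 32.20 + 2.715 = 34.92 m

H_L ≈ 34.9 m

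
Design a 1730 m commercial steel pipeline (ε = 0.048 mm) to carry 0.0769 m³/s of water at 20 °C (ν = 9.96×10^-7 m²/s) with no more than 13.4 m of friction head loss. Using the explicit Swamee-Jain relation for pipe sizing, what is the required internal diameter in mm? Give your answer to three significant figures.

D ≈ 254 mm

Swamee-Jain (Type III): D = 0.66·[ε^1.25·(LQ²/(gh_f))^4.75 + ν·Q^9.4·(L/(gh_f))^5.2]^0.04
LQ²/(gh_f) = 0.07783; L/(gh_f) = 13.16
Term 1 = ε^1.25·(…)^4.75 = 2.16×10^-11; Term 2 = ν·Q^9.4·(…)^5.2 = 2.22×10^-11
D = 0.66·(2.16×10^-11 + 2.22×10^-11)^0.04 = 0.2542 m = 254 mm
Check: V = 1.52 m/s, Re = 3.87×10^5, f = 0.01578, h_f = 12.6 m ≈ 13.4 m ✓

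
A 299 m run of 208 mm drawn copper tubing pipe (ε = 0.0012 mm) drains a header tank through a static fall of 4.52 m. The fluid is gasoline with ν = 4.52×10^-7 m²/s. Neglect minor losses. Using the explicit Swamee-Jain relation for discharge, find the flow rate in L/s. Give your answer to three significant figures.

Q ≈ 78.1 L/s

Swamee-Jain (Type II): Q = -0.965·√(gD⁵h_f/L)·ln[ε/(3.7D) + √(3.17ν²L/(gD³h_f))]
√(gD⁵h_f/L) = √(9.81·0.208⁵·4.52/299) = 0.007598
ε/(3.7D) = 1.56×10^-6; √(3.17ν²L/(gD³h_f)) = 2.20×10^-5
Q = -0.965·0.007598·ln(2.359×10^-5) = 0.07813 m³/s
Check: V = 2.30 m/s, Re = 1.06×10^6, f = 0.01165, h_f = 4.51 m ≈ 4.52 m ✓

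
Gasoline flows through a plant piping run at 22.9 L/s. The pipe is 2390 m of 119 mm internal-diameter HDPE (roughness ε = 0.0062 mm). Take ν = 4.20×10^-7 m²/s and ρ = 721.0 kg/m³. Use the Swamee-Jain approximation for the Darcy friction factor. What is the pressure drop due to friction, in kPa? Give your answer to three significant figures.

V = 4Q/(πD²) = 4·0.0229/(π·0.119²) = 2.059 m/s
Re = VD/ν = 2.059·0.119/4.20×10^-7 = 5.83×10^5 → turbulent
ε/D = 0.0062/119 = 5.21×10^-5
Swamee-Jain: f = 0.01358
h_f = f(L/D)V²/(2g) = 0.01358·(2390/0.119)·2.059²/(2·9.81) = 58.93 m
Δp = ρg·h_f = 721.0·9.81·58.93 = 416.8 kPa

Δp ≈ 417 kPa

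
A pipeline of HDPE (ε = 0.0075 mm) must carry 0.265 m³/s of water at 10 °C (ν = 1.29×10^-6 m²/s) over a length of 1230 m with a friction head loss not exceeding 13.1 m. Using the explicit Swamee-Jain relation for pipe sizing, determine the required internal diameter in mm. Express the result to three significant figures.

D ≈ 374 mm

Swamee-Jain (Type III): D = 0.66·[ε^1.25·(LQ²/(gh_f))^4.75 + ν·Q^9.4·(L/(gh_f))^5.2]^0.04
LQ²/(gh_f) = 0.6721; L/(gh_f) = 9.571
Term 1 = ε^1.25·(…)^4.75 = 5.95×10^-8; Term 2 = ν·Q^9.4·(…)^5.2 = 6.17×10^-7
D = 0.66·(5.95×10^-8 + 6.17×10^-7)^0.04 = 0.3739 m = 374 mm
Check: V = 2.41 m/s, Re = 7.00×10^5, f = 0.01272, h_f = 12.4 m ≈ 13.1 m ✓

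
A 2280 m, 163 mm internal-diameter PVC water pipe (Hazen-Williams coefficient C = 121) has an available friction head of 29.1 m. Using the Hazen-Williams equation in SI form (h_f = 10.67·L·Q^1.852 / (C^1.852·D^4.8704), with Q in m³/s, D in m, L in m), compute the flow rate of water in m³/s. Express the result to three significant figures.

Q ≈ 0.0271 m³/s

Rearranging: Q = [h_f·C^1.852·D^4.8704 / (10.67·L)]^(1/1.852)
Q = [29.1·121^1.852·0.163^4.8704 / (10.67·2280)]^0.540 = 0.02711 m³/s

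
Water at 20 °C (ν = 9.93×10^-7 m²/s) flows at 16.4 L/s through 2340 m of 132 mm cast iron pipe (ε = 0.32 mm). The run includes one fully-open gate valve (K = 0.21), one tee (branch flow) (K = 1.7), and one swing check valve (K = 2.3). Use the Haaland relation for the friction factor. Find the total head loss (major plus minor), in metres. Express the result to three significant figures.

V = 4Q/(πD²) = 1.198 m/s; V²/2g = 0.07320 m
Re = 1.59×10^5, ε/D = 0.00242 → f = 0.02558 (Haaland)
Major: h_f = f(L/D)·V²/2g = 0.02558·17727·0.07320 = 33.19 m
Minor: ΣK = 4.21; h_m = ΣK·V²/2g = 0.3082 m
Total H_L = 33.19 + 0.3082 = 33.50 m

H_L ≈ 33.5 m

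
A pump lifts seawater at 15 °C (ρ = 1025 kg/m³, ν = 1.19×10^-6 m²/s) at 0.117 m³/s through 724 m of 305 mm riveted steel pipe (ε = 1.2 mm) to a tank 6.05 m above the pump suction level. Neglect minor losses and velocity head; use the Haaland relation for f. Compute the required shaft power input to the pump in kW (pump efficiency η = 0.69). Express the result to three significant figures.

P_shaft ≈ 25.4 kW

V = 4Q/(πD²) = 1.601 m/s; Re = 4.10×10^5; ε/D = 0.00393; f = 0.02858
h_f = f(L/D)V²/2g = 8.868 m
Total head H = z + h_f = 6.05 + 8.868 = 14.92 m
P_hyd = ρgQH = 1025·9.81·0.117·14.92 = 17.55 kW
P_shaft = P_hyd/η = 17.55/0.69 = 25.44 kW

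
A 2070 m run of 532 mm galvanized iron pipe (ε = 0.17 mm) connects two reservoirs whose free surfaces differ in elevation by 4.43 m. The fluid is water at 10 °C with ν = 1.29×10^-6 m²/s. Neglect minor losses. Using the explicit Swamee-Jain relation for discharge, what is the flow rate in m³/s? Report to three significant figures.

Swamee-Jain (Type II): Q = -0.965·√(gD⁵h_f/L)·ln[ε/(3.7D) + √(3.17ν²L/(gD³h_f))]
√(gD⁵h_f/L) = √(9.81·0.532⁵·4.43/2070) = 0.02991
ε/(3.7D) = 8.64×10^-5; √(3.17ν²L/(gD³h_f)) = 4.09×10^-5
Q = -0.965·0.02991·ln(1.272×10^-4) = 0.2589 m³/s
Check: V = 1.16 m/s, Re = 4.80×10^5, f = 0.01657, h_f = 4.46 m ≈ 4.43 m ✓

Q ≈ 0.259 m³/s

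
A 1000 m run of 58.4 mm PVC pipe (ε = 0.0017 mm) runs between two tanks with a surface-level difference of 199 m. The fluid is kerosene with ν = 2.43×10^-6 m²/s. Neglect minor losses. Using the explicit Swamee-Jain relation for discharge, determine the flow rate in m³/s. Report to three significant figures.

Swamee-Jain (Type II): Q = -0.965·√(gD⁵h_f/L)·ln[ε/(3.7D) + √(3.17ν²L/(gD³h_f))]
√(gD⁵h_f/L) = √(9.81·0.0584⁵·199/1000) = 0.001152
ε/(3.7D) = 7.87×10^-6; √(3.17ν²L/(gD³h_f)) = 2.19×10^-4
Q = -0.965·0.001152·ln(2.273×10^-4) = 0.009323 m³/s
Check: V = 3.48 m/s, Re = 8.36×10^4, f = 0.01871, h_f = 198 m ≈ 199 m ✓

Q ≈ 0.00932 m³/s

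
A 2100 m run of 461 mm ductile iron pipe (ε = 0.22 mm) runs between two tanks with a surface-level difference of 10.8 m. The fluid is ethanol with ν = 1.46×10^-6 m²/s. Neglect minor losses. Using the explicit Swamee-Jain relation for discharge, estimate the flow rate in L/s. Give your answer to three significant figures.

Q ≈ 272 L/s

Swamee-Jain (Type II): Q = -0.965·√(gD⁵h_f/L)·ln[ε/(3.7D) + √(3.17ν²L/(gD³h_f))]
√(gD⁵h_f/L) = √(9.81·0.461⁵·10.8/2100) = 0.03241
ε/(3.7D) = 1.29×10^-4; √(3.17ν²L/(gD³h_f)) = 3.70×10^-5
Q = -0.965·0.03241·ln(1.660×10^-4) = 0.2722 m³/s
Check: V = 1.63 m/s, Re = 5.15×10^5, f = 0.01761, h_f = 10.9 m ≈ 10.8 m ✓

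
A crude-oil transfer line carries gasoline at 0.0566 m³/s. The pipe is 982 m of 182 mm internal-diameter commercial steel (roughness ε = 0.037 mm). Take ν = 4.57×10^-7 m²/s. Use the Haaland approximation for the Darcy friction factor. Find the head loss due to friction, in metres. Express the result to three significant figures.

V = 4Q/(πD²) = 4·0.0566/(π·0.182²) = 2.176 m/s
Re = VD/ν = 2.176·0.182/4.57×10^-7 = 8.66×10^5 → turbulent
ε/D = 0.037/182 = 2.03×10^-4
Haaland: f = 0.01475
h_f = f(L/D)V²/(2g) = 0.01475·(982/0.182)·2.176²/(2·9.81) = 19.20 m

h_f ≈ 19.2 m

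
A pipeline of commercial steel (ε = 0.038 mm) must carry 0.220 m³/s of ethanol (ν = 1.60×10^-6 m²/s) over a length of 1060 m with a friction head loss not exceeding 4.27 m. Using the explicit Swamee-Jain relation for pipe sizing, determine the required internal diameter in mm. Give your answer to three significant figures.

D ≈ 434 mm

Swamee-Jain (Type III): D = 0.66·[ε^1.25·(LQ²/(gh_f))^4.75 + ν·Q^9.4·(L/(gh_f))^5.2]^0.04
LQ²/(gh_f) = 1.225; L/(gh_f) = 25.31
Term 1 = ε^1.25·(…)^4.75 = 7.82×10^-6; Term 2 = ν·Q^9.4·(…)^5.2 = 2.09×10^-5
D = 0.66·(7.82×10^-6 + 2.09×10^-5)^0.04 = 0.4344 m = 434 mm
Check: V = 1.48 m/s, Re = 4.03×10^5, f = 0.01471, h_f = 4.03 m ≈ 4.27 m ✓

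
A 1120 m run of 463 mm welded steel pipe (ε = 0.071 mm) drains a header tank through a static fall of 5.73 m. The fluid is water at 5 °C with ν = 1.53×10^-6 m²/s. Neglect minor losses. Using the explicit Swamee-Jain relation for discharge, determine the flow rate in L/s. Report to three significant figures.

Swamee-Jain (Type II): Q = -0.965·√(gD⁵h_f/L)·ln[ε/(3.7D) + √(3.17ν²L/(gD³h_f))]
√(gD⁵h_f/L) = √(9.81·0.463⁵·5.73/1120) = 0.03268
ε/(3.7D) = 4.14×10^-5; √(3.17ν²L/(gD³h_f)) = 3.86×10^-5
Q = -0.965·0.03268·ln(8.004×10^-5) = 0.2975 m³/s
Check: V = 1.77 m/s, Re = 5.35×10^5, f = 0.01496, h_f = 5.76 m ≈ 5.73 m ✓

Q ≈ 297 L/s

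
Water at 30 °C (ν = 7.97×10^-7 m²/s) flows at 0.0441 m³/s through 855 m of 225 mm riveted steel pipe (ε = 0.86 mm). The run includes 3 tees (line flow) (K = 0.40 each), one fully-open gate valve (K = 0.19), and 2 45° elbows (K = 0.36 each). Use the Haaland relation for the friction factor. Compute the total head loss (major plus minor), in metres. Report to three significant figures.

V = 4Q/(πD²) = 1.109 m/s; V²/2g = 0.06270 m
Re = 3.13×10^5, ε/D = 0.00382 → f = 0.02843 (Haaland)
Major: h_f = f(L/D)·V²/2g = 0.02843·3800·0.06270 = 6.773 m
Minor: ΣK = 2.11; h_m = ΣK·V²/2g = 0.1323 m
Total H_L = 6.773 + 0.1323 = 6.905 m

H_L ≈ 6.91 m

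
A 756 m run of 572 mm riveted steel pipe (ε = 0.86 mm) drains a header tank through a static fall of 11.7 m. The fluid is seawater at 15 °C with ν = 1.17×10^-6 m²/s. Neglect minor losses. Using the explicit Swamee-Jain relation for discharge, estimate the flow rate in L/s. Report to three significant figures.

Q ≈ 724 L/s

Swamee-Jain (Type II): Q = -0.965·√(gD⁵h_f/L)·ln[ε/(3.7D) + √(3.17ν²L/(gD³h_f))]
√(gD⁵h_f/L) = √(9.81·0.572⁵·11.7/756) = 0.09642
ε/(3.7D) = 4.06×10^-4; √(3.17ν²L/(gD³h_f)) = 1.24×10^-5
Q = -0.965·0.09642·ln(4.187×10^-4) = 0.7237 m³/s
Check: V = 2.82 m/s, Re = 1.38×10^6, f = 0.02197, h_f = 11.7 m ≈ 11.7 m ✓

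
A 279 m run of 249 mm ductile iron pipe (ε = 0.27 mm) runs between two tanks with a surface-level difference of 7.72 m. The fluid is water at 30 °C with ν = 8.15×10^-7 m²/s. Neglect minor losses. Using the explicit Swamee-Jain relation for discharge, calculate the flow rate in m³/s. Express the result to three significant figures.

Swamee-Jain (Type II): Q = -0.965·√(gD⁵h_f/L)·ln[ε/(3.7D) + √(3.17ν²L/(gD³h_f))]
√(gD⁵h_f/L) = √(9.81·0.249⁵·7.72/279) = 0.01612
ε/(3.7D) = 2.93×10^-4; √(3.17ν²L/(gD³h_f)) = 2.24×10^-5
Q = -0.965·0.01612·ln(3.155×10^-4) = 0.1254 m³/s
Check: V = 2.58 m/s, Re = 7.87×10^5, f = 0.02049, h_f = 7.76 m ≈ 7.72 m ✓

Q ≈ 0.125 m³/s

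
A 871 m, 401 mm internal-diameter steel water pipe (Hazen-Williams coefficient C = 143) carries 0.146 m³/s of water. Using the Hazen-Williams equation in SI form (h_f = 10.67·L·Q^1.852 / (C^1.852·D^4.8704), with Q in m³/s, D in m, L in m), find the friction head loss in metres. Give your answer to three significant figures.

h_f ≈ 2.30 m

h_f = 10.67·871·0.146^1.852 / (143^1.852·0.401^4.8704) = 2.300 m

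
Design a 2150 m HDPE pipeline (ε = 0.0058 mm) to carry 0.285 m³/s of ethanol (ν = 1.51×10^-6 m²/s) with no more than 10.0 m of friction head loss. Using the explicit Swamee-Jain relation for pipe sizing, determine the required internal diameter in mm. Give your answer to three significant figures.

Swamee-Jain (Type III): D = 0.66·[ε^1.25·(LQ²/(gh_f))^4.75 + ν·Q^9.4·(L/(gh_f))^5.2]^0.04
LQ²/(gh_f) = 1.780; L/(gh_f) = 21.92
Term 1 = ε^1.25·(…)^4.75 = 4.41×10^-6; Term 2 = ν·Q^9.4·(…)^5.2 = 1.06×10^-4
D = 0.66·(4.41×10^-6 + 1.06×10^-4)^0.04 = 0.4585 m = 458 mm
Check: V = 1.73 m/s, Re = 5.24×10^5, f = 0.01319, h_f = 9.40 m ≈ 10.0 m ✓

D ≈ 458 mm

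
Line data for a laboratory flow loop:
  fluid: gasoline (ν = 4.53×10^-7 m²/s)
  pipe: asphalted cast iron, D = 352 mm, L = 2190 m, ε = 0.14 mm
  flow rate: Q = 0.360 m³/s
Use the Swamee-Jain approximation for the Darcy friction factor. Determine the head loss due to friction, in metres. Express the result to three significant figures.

h_f ≈ 70.1 m

V = 4Q/(πD²) = 4·0.360/(π·0.352²) = 3.699 m/s
Re = VD/ν = 3.699·0.352/4.53×10^-7 = 2.87×10^6 → turbulent
ε/D = 0.14/352 = 3.98×10^-4
Swamee-Jain: f = 0.01615
h_f = f(L/D)V²/(2g) = 0.01615·(2190/0.352)·3.699²/(2·9.81) = 70.09 m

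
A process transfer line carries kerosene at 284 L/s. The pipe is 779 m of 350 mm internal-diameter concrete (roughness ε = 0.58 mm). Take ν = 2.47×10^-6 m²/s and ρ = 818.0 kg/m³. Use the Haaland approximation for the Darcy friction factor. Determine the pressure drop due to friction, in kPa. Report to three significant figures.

V = 4Q/(πD²) = 4·0.284/(π·0.350²) = 2.952 m/s
Re = VD/ν = 2.952·0.350/2.47×10^-6 = 4.18×10^5 → turbulent
ε/D = 0.58/350 = 0.00166
Haaland: f = 0.02277
h_f = f(L/D)V²/(2g) = 0.02277·(779/0.350)·2.952²/(2·9.81) = 22.51 m
Δp = ρg·h_f = 818.0·9.81·22.51 = 180.6 kPa

Δp ≈ 181 kPa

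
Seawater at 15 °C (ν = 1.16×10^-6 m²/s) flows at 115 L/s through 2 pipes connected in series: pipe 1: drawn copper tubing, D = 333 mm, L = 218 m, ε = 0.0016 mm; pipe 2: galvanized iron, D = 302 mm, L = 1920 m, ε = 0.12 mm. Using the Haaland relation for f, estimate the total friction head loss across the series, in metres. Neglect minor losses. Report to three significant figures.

Pipe 1: V = 1.320 m/s, Re = 3.79×10^5, ε/D = 4.80×10^-6, f = 0.01378, h_1 = f(L/D)V²/2g = 0.8016 m
Pipe 2: V = 1.605 m/s, Re = 4.18×10^5, ε/D = 3.97×10^-4, f = 0.01706, h_2 = f(L/D)V²/2g = 14.25 m
Series → Q common, losses add: H = Σh = 15.05 m

H ≈ 15.1 m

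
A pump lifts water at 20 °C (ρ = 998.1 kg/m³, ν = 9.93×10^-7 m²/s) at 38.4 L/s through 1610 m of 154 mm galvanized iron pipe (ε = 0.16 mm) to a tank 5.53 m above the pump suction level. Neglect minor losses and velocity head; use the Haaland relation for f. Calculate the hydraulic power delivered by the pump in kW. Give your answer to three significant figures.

P_hyd ≈ 19.7 kW

V = 4Q/(πD²) = 2.062 m/s; Re = 3.20×10^5; ε/D = 0.00104; f = 0.02064
h_f = f(L/D)V²/2g = 46.74 m
Total head H = z + h_f = 5.53 + 46.74 = 52.27 m
P_hyd = ρgQH = 998.1·9.81·0.0384·52.27 = 19.65 kW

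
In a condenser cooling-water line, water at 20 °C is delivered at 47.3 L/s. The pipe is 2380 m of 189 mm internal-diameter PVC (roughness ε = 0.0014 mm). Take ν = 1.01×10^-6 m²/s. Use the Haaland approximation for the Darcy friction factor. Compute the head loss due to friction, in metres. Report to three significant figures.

h_f ≈ 26.0 m

V = 4Q/(πD²) = 4·0.0473/(π·0.189²) = 1.686 m/s
Re = VD/ν = 1.686·0.189/1.01×10^-6 = 3.15×10^5 → turbulent
ε/D = 0.0014/189 = 7.41×10^-6
Haaland: f = 0.01427
h_f = f(L/D)V²/(2g) = 0.01427·(2380/0.189)·1.686²/(2·9.81) = 26.03 m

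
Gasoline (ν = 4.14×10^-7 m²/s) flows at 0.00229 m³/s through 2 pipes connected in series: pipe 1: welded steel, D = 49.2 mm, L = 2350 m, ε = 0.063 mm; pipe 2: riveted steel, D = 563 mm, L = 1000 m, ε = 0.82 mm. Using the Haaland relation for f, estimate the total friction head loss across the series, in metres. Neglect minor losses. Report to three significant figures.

Pipe 1: V = 1.205 m/s, Re = 1.43×10^5, ε/D = 0.00128, f = 0.02235, h_1 = f(L/D)V²/2g = 78.94 m
Pipe 2: V = 0.009199 m/s, Re = 1.25×10^4, ε/D = 0.00146, f = 0.03122, h_2 = f(L/D)V²/2g = 2.392×10^-4 m
Series → Q common, losses add: H = Σh = 78.94 m

H ≈ 78.9 m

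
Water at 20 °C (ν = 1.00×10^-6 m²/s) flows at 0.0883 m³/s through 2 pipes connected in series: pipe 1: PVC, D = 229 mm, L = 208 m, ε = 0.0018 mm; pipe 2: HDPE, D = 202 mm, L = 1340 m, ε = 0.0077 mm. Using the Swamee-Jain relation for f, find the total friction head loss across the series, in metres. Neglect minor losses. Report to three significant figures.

H ≈ 37.4 m

Pipe 1: V = 2.144 m/s, Re = 4.91×10^5, ε/D = 7.86×10^-6, f = 0.01326, h_1 = f(L/D)V²/2g = 2.821 m
Pipe 2: V = 2.755 m/s, Re = 5.57×10^5, ε/D = 3.81×10^-5, f = 0.01346, h_2 = f(L/D)V²/2g = 34.55 m
Series → Q common, losses add: H = Σh = 37.37 m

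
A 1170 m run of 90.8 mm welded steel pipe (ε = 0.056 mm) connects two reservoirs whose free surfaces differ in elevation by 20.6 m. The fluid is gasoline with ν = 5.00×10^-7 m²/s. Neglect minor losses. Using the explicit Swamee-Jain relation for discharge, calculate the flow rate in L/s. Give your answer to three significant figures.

Swamee-Jain (Type II): Q = -0.965·√(gD⁵h_f/L)·ln[ε/(3.7D) + √(3.17ν²L/(gD³h_f))]
√(gD⁵h_f/L) = √(9.81·0.0908⁵·20.6/1170) = 0.001032
ε/(3.7D) = 1.67×10^-4; √(3.17ν²L/(gD³h_f)) = 7.83×10^-5
Q = -0.965·0.001032·ln(2.450×10^-4) = 0.008284 m³/s
Check: V = 1.28 m/s, Re = 2.32×10^5, f = 0.01930, h_f = 20.7 m ≈ 20.6 m ✓

Q ≈ 8.28 L/s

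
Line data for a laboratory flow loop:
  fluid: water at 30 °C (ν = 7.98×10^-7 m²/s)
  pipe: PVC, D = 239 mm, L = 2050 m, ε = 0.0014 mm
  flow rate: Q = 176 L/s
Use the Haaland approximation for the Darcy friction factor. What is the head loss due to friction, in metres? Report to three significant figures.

V = 4Q/(πD²) = 4·0.176/(π·0.239²) = 3.923 m/s
Re = VD/ν = 3.923·0.239/7.98×10^-7 = 1.17×10^6 → turbulent
ε/D = 0.0014/239 = 5.86×10^-6
Haaland: f = 0.01139
h_f = f(L/D)V²/(2g) = 0.01139·(2050/0.239)·3.923²/(2·9.81) = 76.65 m

h_f ≈ 76.7 m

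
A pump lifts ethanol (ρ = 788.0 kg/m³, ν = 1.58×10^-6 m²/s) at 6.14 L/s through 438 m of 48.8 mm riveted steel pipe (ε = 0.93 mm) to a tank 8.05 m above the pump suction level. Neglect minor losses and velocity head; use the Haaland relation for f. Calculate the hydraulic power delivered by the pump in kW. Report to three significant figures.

V = 4Q/(πD²) = 3.283 m/s; Re = 1.01×10^5; ε/D = 0.0191; f = 0.04823
h_f = f(L/D)V²/2g = 237.8 m
Total head H = z + h_f = 8.05 + 237.8 = 245.8 m
P_hyd = ρgQH = 788.0·9.81·0.00614·245.8 = 11.67 kW

P_hyd ≈ 11.7 kW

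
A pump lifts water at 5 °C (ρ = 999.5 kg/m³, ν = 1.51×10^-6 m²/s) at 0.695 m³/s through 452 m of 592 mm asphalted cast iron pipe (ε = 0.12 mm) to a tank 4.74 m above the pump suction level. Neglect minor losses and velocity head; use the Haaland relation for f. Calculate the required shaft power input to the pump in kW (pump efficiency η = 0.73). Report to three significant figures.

V = 4Q/(πD²) = 2.525 m/s; Re = 9.90×10^5; ε/D = 2.03×10^-4; f = 0.01464
h_f = f(L/D)V²/2g = 3.631 m
Total head H = z + h_f = 4.74 + 3.631 = 8.371 m
P_hyd = ρgQH = 999.5·9.81·0.695·8.371 = 57.05 kW
P_shaft = P_hyd/η = 57.05/0.73 = 78.15 kW

P_shaft ≈ 78.1 kW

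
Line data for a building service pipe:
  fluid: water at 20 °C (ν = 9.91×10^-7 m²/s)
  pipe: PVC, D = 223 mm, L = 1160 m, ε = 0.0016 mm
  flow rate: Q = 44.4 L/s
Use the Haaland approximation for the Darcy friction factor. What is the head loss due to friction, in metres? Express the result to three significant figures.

V = 4Q/(πD²) = 4·0.0444/(π·0.223²) = 1.137 m/s
Re = VD/ν = 1.137·0.223/9.91×10^-7 = 2.56×10^5 → turbulent
ε/D = 0.0016/223 = 7.17×10^-6
Haaland: f = 0.01483
h_f = f(L/D)V²/(2g) = 0.01483·(1160/0.223)·1.137²/(2·9.81) = 5.082 m

h_f ≈ 5.08 m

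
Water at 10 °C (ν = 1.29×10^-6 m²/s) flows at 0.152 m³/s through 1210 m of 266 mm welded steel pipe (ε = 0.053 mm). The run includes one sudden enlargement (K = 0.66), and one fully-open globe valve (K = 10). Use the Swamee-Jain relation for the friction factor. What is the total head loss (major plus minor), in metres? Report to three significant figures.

H_L ≈ 30.7 m

V = 4Q/(πD²) = 2.735 m/s; V²/2g = 0.3813 m
Re = 5.64×10^5, ε/D = 1.99×10^-4 → f = 0.01535 (Swamee-Jain)
Major: h_f = f(L/D)·V²/2g = 0.01535·4549·0.3813 = 26.63 m
Minor: ΣK = 10.7; h_m = ΣK·V²/2g = 4.065 m
Total H_L = 26.63 + 4.065 = 30.69 m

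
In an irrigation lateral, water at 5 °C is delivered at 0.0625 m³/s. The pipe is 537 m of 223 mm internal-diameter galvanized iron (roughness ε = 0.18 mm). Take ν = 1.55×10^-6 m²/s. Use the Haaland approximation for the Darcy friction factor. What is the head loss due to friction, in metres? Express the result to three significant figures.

h_f ≈ 6.27 m

V = 4Q/(πD²) = 4·0.0625/(π·0.223²) = 1.600 m/s
Re = VD/ν = 1.600·0.223/1.55×10^-6 = 2.30×10^5 → turbulent
ε/D = 0.18/223 = 8.07×10^-4
Haaland: f = 0.01994
h_f = f(L/D)V²/(2g) = 0.01994·(537/0.223)·1.600²/(2·9.81) = 6.266 m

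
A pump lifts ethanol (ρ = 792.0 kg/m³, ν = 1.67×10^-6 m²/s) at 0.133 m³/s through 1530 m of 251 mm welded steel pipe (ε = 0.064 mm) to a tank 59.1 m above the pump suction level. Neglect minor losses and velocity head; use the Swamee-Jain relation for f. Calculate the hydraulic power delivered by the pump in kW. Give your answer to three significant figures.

P_hyd ≈ 98.8 kW

V = 4Q/(πD²) = 2.688 m/s; Re = 4.04×10^5; ε/D = 2.55×10^-4; f = 0.01628
h_f = f(L/D)V²/2g = 36.54 m
Total head H = z + h_f = 59.1 + 36.54 = 95.64 m
P_hyd = ρgQH = 792.0·9.81·0.133·95.64 = 98.83 kW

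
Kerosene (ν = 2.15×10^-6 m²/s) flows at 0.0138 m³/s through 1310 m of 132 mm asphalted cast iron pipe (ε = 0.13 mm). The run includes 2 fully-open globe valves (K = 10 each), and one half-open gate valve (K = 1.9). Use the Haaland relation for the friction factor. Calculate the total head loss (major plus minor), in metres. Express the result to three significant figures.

V = 4Q/(πD²) = 1.008 m/s; V²/2g = 0.05183 m
Re = 6.19×10^4, ε/D = 9.85×10^-4 → f = 0.02305 (Haaland)
Major: h_f = f(L/D)·V²/2g = 0.02305·9924·0.05183 = 11.86 m
Minor: ΣK = 21.9; h_m = ΣK·V²/2g = 1.135 m
Total H_L = 11.86 + 1.135 = 12.99 m

H_L ≈ 13.0 m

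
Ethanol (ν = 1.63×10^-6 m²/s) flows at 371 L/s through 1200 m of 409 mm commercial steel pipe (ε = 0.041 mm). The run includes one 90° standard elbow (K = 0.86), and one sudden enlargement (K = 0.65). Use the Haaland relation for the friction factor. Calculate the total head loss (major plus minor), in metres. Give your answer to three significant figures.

H_L ≈ 17.0 m

V = 4Q/(πD²) = 2.824 m/s; V²/2g = 0.4064 m
Re = 7.09×10^5, ε/D = 1.00×10^-4 → f = 0.01375 (Haaland)
Major: h_f = f(L/D)·V²/2g = 0.01375·2934·0.4064 = 16.39 m
Minor: ΣK = 1.51; h_m = ΣK·V²/2g = 0.6137 m
Total H_L = 16.39 + 0.6137 = 17.00 m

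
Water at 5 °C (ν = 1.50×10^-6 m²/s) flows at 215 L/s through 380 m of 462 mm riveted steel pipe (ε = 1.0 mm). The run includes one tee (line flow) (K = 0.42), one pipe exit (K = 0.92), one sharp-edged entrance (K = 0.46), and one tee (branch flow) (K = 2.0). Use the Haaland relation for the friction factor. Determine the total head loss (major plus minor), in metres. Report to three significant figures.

H_L ≈ 2.00 m

V = 4Q/(πD²) = 1.283 m/s; V²/2g = 0.08384 m
Re = 3.95×10^5, ε/D = 0.00216 → f = 0.02435 (Haaland)
Major: h_f = f(L/D)·V²/2g = 0.02435·822.5·0.08384 = 1.679 m
Minor: ΣK = 3.80; h_m = ΣK·V²/2g = 0.3186 m
Total H_L = 1.679 + 0.3186 = 1.998 m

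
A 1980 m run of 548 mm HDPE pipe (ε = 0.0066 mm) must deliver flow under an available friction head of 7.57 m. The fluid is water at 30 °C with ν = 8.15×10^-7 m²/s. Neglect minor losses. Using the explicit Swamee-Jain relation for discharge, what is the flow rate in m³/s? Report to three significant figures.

Q ≈ 0.446 m³/s

Swamee-Jain (Type II): Q = -0.965·√(gD⁵h_f/L)·ln[ε/(3.7D) + √(3.17ν²L/(gD³h_f))]
√(gD⁵h_f/L) = √(9.81·0.548⁵·7.57/1980) = 0.04305
ε/(3.7D) = 3.26×10^-6; √(3.17ν²L/(gD³h_f)) = 1.85×10^-5
Q = -0.965·0.04305·ln(2.173×10^-5) = 0.4461 m³/s
Check: V = 1.89 m/s, Re = 1.27×10^6, f = 0.01149, h_f = 7.57 m ≈ 7.57 m ✓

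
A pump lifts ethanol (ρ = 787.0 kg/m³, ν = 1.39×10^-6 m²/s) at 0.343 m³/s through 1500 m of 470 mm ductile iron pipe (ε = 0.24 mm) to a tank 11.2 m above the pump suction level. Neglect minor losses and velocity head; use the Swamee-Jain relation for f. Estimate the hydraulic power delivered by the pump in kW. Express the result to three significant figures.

V = 4Q/(πD²) = 1.977 m/s; Re = 6.68×10^5; ε/D = 5.11×10^-4; f = 0.01761
h_f = f(L/D)V²/2g = 11.20 m
Total head H = z + h_f = 11.2 + 11.20 = 22.40 m
P_hyd = ρgQH = 787.0·9.81·0.343·22.40 = 59.31 kW

P_hyd ≈ 59.3 kW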